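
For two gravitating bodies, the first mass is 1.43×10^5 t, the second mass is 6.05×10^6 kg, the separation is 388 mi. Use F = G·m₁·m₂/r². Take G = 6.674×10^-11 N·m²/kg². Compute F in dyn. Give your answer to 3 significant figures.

0.0148 dyn

Directly: F = Gm₁m₂/r².
m₁ = 1.43×10^5 t = 1.430×10^8 kg; m₂ = 6.05×10^6 kg; r = 388 mi = 6.244×10^5 m; G = 6.674×10^-11 N·m²/kg².
F = 1.481×10^-7 N  (the unit combination reduces to kg·m/s² = N)
1.481×10^-7 N × (1 dyn / 1.000×10^-5 N) = 0.01481 dyn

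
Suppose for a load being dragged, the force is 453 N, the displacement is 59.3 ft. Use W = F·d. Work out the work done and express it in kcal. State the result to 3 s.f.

W is given directly by: W = F·d.
F = 453 N; d = 59.3 ft = 18.07 m.
W = 8188 J  (the unit combination reduces to kg·m²/s² = J)
8188 J × (1 kcal / 4184 J) = 1.957 kcal

1.96 kcal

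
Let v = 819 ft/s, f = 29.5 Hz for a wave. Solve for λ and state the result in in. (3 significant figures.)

Rearranging v = f·λ for λ: λ = v/f.
v = 819 ft/s = 249.6 m/s; f = 29.5 Hz.
λ = 8.462 m
8.462 m × (1 in / 0.02540 m) = 333.2 in

333 in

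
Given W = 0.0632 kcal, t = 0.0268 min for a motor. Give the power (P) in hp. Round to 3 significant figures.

0.221 hp

P is given directly by: P = W/t.
W = 0.0632 kcal = 264.4 J; t = 0.0268 min = 1.608 s.
P = 164.4 W
164.4 W × (1 hp / 745.7 W) = 0.2205 hp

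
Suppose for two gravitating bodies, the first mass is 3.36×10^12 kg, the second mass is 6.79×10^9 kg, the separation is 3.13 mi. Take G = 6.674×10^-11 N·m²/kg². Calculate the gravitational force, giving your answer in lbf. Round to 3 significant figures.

From Newton's law of gravitation: F = Gm₁m₂/r².
m₁ = 3.36×10^12 kg; m₂ = 6.79×10^9 kg; r = 3.13 mi = 5037 m; G = 6.674×10^-11 N·m²/kg².
F = 60008 N
60008 N × (1 lbf / 4.448 N) = 13490 lbf

13500 lbf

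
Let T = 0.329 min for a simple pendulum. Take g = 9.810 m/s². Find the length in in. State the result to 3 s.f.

Rearranging: L = g·(T/2π)².
T = 0.329 min = 19.74 s; g = 9.810 m/s².
L = 96.83 m
96.83 m × (1 in / 0.02540 m) = 3812 in

3810 in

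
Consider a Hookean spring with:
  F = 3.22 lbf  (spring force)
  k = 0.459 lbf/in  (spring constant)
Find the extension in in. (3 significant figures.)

7.02 in

Solving F = k·x for x: x = F/k.
F = 3.22 lbf = 14.32 N; k = 0.459 lbf/in = 80.38 N/m.
x = 0.1782 m
0.1782 m × (1 in / 0.02540 m) = 7.015 in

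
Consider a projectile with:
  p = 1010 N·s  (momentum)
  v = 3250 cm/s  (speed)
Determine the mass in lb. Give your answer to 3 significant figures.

Solving p = m·v for m: m = p/v.
p = 1010 N·s = 1010 kg·m/s; v = 3250 cm/s = 32.50 m/s.
m = 31.08 kg
31.08 kg × (1 lb / 0.4536 kg) = 68.51 lb

68.5 lb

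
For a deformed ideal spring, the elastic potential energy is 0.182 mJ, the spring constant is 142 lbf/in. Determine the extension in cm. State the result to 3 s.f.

0.0121 cm

Rearranging U = ½k·x² for x: x = √(2U/k).
U = 0.182 mJ = 1.820×10^-4 J; k = 142 lbf/in = 24868 N/m.
x = 1.210×10^-4 m
1.210×10^-4 m × (1 cm / 0.01000 m) = 0.01210 cm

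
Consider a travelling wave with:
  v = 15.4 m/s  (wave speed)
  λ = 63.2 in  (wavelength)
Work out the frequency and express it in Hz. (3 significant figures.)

Solving v = f·λ for f: f = v/λ.
v = 15.4 m/s; λ = 63.2 in = 1.605 m.
f = 9.593 Hz

9.59 Hz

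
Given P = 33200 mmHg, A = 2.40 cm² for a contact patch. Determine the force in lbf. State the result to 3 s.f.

239 lbf

Rearranging P = F/A for F: F = P·A.
P = 33200 mmHg = 4.426×10^6 Pa; A = 2.40 cm² = 2.400×10^-4 m².
F = 1062 N
1062 N × (1 lbf / 4.448 N) = 238.8 lbf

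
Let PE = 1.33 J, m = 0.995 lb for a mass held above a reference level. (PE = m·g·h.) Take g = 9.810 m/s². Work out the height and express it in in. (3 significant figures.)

11.8 in

Solving PE = m·g·h for h: h = PE/(m·g).
PE = 1.33 J; m = 0.995 lb = 0.4513 kg; g = 9.810 m/s².
h = 0.3004 m
0.3004 m × (1 in / 0.02540 m) = 11.83 in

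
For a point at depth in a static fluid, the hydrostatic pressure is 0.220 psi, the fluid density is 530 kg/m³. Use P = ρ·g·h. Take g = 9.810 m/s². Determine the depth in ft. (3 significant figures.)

Solving P = ρ·g·h for h: h = P/(ρ·g).
P = 0.220 psi = 1517 Pa; ρ = 530 kg/m³; g = 9.810 m/s².
h = 0.2917 m
0.2917 m × (1 ft / 0.3048 m) = 0.9572 ft

0.957 ft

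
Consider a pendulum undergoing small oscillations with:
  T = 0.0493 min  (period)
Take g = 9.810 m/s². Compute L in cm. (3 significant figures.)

217 cm

Rearranging T = 2π√(L/g) for L: L = g·(T/2π)².
T = 0.0493 min = 2.958 s; g = 9.810 m/s².
L = 2.174 m
2.174 m × (1 cm / 0.01000 m) = 217.4 cm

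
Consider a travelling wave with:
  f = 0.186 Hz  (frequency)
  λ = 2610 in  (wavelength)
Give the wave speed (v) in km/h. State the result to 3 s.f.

44.4 km/h

v is given directly by: v = fλ.
f = 0.186 Hz; λ = 2610 in = 66.29 m.
v = 12.33 m/s
12.33 m/s × (1 km/h / 0.2778 m/s) = 44.39 km/h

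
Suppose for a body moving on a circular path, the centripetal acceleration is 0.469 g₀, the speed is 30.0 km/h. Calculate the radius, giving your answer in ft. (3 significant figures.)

Rearranging a = v²/r for r: r = v²/a.
a = 0.469 g₀ = 4.599 m/s²; v = 30.0 km/h = 8.333 m/s.
r = 15.10 m
15.10 m × (1 ft / 0.3048 m) = 49.54 ft

49.5 ft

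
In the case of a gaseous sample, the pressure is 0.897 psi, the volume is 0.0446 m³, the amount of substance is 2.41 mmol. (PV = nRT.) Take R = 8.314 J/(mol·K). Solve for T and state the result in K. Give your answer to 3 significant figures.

Rearranging PV = nRT for T: T = PV/(nR).
P = 0.897 psi = 6185 Pa; V = 0.0446 m³; n = 2.41 mmol = 0.002410 mol; R = 8.314 J/(mol·K).
T = 13766 K

13800 K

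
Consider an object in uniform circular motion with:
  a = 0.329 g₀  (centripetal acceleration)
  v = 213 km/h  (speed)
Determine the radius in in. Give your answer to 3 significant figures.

Rearranging: r = v²/a.
a = 0.329 g₀ = 3.226 m/s²; v = 213 km/h = 59.17 m/s.
r = 1085 m
1085 m × (1 in / 0.02540 m) = 42717 in

42700 in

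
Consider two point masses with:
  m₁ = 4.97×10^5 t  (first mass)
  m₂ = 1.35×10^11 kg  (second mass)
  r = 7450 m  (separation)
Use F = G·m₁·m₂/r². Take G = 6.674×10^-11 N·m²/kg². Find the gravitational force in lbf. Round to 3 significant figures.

18.1 lbf

F is given directly by: F = Gm₁m₂/r².
m₁ = 4.97×10^5 t = 4.970×10^8 kg; m₂ = 1.35×10^11 kg; r = 7450 m; G = 6.674×10^-11 N·m²/kg².
F = 80.68 N  (the unit combination reduces to kg·m/s² = N)
80.68 N × (1 lbf / 4.448 N) = 18.14 lbf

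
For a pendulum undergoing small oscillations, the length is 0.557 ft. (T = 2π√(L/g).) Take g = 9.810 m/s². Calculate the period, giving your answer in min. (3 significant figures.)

0.0138 min

T is given directly by: T = 2π√(L/g).
L = 0.557 ft = 0.1698 m; g = 9.810 m/s².
T = 0.8266 s
0.8266 s × (1 min / 60.00 s) = 0.01378 min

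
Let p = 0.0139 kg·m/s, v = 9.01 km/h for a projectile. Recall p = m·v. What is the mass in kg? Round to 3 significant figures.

Rearranging p = m·v for m: m = p/v.
p = 0.0139 kg·m/s; v = 9.01 km/h = 2.503 m/s.
m = 0.005554 kg

0.00555 kg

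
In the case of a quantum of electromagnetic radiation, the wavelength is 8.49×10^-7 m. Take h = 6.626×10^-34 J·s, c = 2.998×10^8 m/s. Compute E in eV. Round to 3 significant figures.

1.46 eV

E is given directly by: E = hc/λ.
λ = 8.49×10^-7 m; h = 6.626×10^-34 J·s; c = 2.998×10^8 m/s.
E = 2.340×10^-19 J
2.340×10^-19 J × (1 eV / 1.602×10^-19 J) = 1.460 eV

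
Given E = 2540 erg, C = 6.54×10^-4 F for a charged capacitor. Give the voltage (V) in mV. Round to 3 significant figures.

881 mV

Rearranging: V = √(2E/C).
E = 2540 erg = 2.540×10^-4 J; C = 6.54×10^-4 F.
V = 0.8813 V
0.8813 V × (1 mV / 0.001000 V) = 881.3 mV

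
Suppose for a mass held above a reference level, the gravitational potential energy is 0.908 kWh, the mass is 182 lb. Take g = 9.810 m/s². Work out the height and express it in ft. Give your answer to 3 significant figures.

Rearranging: h = PE/(m·g).
PE = 0.908 kWh = 3.269×10^6 J; m = 182 lb = 82.55 kg; g = 9.810 m/s².
h = 4036 m
4036 m × (1 ft / 0.3048 m) = 13242 ft

13200 ft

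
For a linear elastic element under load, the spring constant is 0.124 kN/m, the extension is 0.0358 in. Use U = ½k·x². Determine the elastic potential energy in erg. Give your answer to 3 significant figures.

513 erg

Directly: U = ½kx².
k = 0.124 kN/m = 124.0 N/m; x = 0.0358 in = 9.093×10^-4 m.
U = 5.127×10^-5 J  (the unit combination reduces to kg·m²/s² = J)
5.127×10^-5 J × (1 erg / 1.000×10^-7 J) = 512.7 erg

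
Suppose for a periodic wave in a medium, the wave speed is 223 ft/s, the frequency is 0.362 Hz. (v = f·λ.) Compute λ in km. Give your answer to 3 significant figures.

Rearranging: λ = v/f.
v = 223 ft/s = 67.97 m/s; f = 0.362 Hz.
λ = 187.8 m
187.8 m × (1 km / 1000 m) = 0.1878 km

0.188 km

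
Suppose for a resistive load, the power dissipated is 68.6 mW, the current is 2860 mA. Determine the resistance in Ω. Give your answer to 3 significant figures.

0.00839 Ω

Rearranging P = I²R for R: R = P/I².
P = 68.6 mW = 0.06860 W; I = 2860 mA = 2.860 A.
R = 0.008387 Ω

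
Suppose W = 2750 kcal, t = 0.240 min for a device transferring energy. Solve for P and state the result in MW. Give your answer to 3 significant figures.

0.799 MW

Directly: P = W/t.
W = 2750 kcal = 1.151×10^7 J; t = 0.240 min = 14.40 s.
P = 7.990×10^5 W  (the unit combination reduces to kg·m²/s³ = W)
7.990×10^5 W × (1 MW / 1.000×10^6 W) = 0.7990 MW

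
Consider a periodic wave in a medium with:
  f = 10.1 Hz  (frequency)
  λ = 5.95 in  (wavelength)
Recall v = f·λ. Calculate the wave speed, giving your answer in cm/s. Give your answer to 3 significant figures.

153 cm/s

v is given directly by: v = fλ.
f = 10.1 Hz; λ = 5.95 in = 0.1511 m.
v = 1.526 m/s
1.526 m/s × (1 cm/s / 0.01000 m/s) = 152.6 cm/s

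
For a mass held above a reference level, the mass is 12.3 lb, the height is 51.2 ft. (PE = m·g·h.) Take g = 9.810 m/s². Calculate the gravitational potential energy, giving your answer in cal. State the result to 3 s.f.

PE is given directly by: PE = mgh.
m = 12.3 lb = 5.579 kg; h = 51.2 ft = 15.61 m; g = 9.810 m/s².
PE = 854.1 J
854.1 J × (1 cal / 4.184 J) = 204.1 cal

204 cal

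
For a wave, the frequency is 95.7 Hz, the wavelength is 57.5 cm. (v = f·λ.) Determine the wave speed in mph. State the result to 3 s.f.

123 mph

Directly: v = fλ.
f = 95.7 Hz; λ = 57.5 cm = 0.5750 m.
v = 55.03 m/s
55.03 m/s × (1 mph / 0.4470 m/s) = 123.1 mph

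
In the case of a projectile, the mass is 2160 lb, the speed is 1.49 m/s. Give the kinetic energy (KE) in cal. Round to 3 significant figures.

Directly: KE = ½mv².
m = 2160 lb = 979.8 kg; v = 1.49 m/s.
KE = 1088 J
1088 J × (1 cal / 4.184 J) = 259.9 cal

260 cal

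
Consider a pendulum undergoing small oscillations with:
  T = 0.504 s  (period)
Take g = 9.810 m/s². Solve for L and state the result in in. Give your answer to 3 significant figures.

Rearranging: L = g·(T/2π)².
T = 0.504 s; g = 9.810 m/s².
L = 0.06312 m
0.06312 m × (1 in / 0.02540 m) = 2.485 in

2.49 in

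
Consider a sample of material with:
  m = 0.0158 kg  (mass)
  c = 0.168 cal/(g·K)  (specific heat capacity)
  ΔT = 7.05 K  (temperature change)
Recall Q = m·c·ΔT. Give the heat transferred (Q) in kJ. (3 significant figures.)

0.0783 kJ

Q is given directly by: Q = mcΔT.
m = 0.0158 kg; c = 0.168 cal/(g·K) = 702.9 J/(kg·K); ΔT = 7.05 K.
Q = 78.30 J
78.30 J × (1 kJ / 1000 J) = 0.07830 kJ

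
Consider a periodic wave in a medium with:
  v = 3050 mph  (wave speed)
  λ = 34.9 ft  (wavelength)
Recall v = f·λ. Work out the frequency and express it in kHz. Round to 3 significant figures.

Rearranging v = f·λ for f: f = v/λ.
v = 3050 mph = 1363 m/s; λ = 34.9 ft = 10.64 m.
f = 128.2 Hz
128.2 Hz × (1 kHz / 1000 Hz) = 0.1282 kHz

0.128 kHz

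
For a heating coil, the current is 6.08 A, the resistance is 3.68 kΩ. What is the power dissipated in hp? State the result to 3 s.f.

P is given directly by: P = I²R.
I = 6.08 A; R = 3.68 kΩ = 3680 Ω.
P = 1.360×10^5 W
1.360×10^5 W × (1 hp / 745.7 W) = 182.4 hp

182 hp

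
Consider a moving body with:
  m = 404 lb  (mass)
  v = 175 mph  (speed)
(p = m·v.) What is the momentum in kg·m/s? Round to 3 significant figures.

p is given directly by: p = mv.
m = 404 lb = 183.3 kg; v = 175 mph = 78.23 m/s.
p = 14336 kg·m/s

14300 kg·m/s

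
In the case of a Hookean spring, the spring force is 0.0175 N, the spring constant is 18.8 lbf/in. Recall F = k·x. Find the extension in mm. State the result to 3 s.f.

0.00532 mm

From Hooke's law: x = F/k.
F = 0.0175 N; k = 18.8 lbf/in = 3292 N/m.
x = 5.315×10^-6 m
5.315×10^-6 m × (1 mm / 0.001000 m) = 0.005315 mm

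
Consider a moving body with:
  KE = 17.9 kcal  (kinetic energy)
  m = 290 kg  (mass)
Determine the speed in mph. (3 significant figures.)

Solving KE = ½mv² for v: v = √(2·KE/m).
KE = 17.9 kcal = 74894 J; m = 290 kg.
v = 22.73 m/s
22.73 m/s × (1 mph / 0.4470 m/s) = 50.84 mph

50.8 mph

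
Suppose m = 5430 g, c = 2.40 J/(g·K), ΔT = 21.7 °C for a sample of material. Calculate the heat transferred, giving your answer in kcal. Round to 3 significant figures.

67.6 kcal

Q is given directly by: Q = mcΔT.
m = 5430 g = 5.430 kg; c = 2.40 J/(g·K) = 2400 J/(kg·K); ΔT = 21.7 °C = 21.70 K.
Q = 2.828×10^5 J
2.828×10^5 J × (1 kcal / 4184 J) = 67.59 kcal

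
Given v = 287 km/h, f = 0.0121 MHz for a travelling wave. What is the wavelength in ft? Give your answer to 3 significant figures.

0.0216 ft

Rearranging v = f·λ for λ: λ = v/f.
v = 287 km/h = 79.72 m/s; f = 0.0121 MHz = 12100 Hz.
λ = 0.006589 m
0.006589 m × (1 ft / 0.3048 m) = 0.02162 ft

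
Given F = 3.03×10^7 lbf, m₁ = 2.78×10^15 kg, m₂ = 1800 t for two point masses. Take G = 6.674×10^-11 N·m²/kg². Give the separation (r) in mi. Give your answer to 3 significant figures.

0.0309 mi

From Newton's law of gravitation: r = √(G·m₁m₂/F).
F = 3.03×10^7 lbf = 1.348×10^8 N; m₁ = 2.78×10^15 kg; m₂ = 1800 t = 1.800×10^6 kg; G = 6.674×10^-11 N·m²/kg².
r = 49.78 m
49.78 m × (1 mi / 1609 m) = 0.03093 mi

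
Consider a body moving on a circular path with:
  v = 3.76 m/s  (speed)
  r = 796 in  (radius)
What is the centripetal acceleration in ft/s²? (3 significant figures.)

2.29 ft/s²

Directly: a = v²/r.
v = 3.76 m/s; r = 796 in = 20.22 m.
a = 0.6992 m/s²
0.6992 m/s² × (1 ft/s² / 0.3048 m/s²) = 2.294 ft/s²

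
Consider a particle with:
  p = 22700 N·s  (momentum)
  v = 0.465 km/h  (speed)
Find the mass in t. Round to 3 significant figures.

176 t

Rearranging p = m·v for m: m = p/v.
p = 22700 N·s = 22700 kg·m/s; v = 0.465 km/h = 0.1292 m/s.
m = 1.757×10^5 kg
1.757×10^5 kg × (1 t / 1000 kg) = 175.7 t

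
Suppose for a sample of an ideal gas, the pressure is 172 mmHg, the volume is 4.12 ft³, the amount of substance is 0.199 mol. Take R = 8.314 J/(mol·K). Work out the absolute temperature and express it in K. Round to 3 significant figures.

1620 K

From the ideal-gas law: T = PV/(nR).
P = 172 mmHg = 22931 Pa; V = 4.12 ft³ = 0.1167 m³; n = 0.199 mol; R = 8.314 J/(mol·K).
T = 1617 K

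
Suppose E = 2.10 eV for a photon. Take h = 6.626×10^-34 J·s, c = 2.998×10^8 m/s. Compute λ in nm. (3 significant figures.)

Rearranging E = h·c/λ for λ: λ = hc/E.
E = 2.10 eV = 3.365×10^-19 J; h = 6.626×10^-34 J·s; c = 2.998×10^8 m/s.
λ = 5.904×10^-7 m
5.904×10^-7 m × (1 nm / 1.000×10^-9 m) = 590.4 nm

590 nm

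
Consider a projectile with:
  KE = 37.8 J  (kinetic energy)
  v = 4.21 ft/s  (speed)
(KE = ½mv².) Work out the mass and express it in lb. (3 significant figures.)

Solving KE = ½mv² for m: m = 2·KE/v².
KE = 37.8 J; v = 4.21 ft/s = 1.283 m/s.
m = 45.91 kg
45.91 kg × (1 lb / 0.4536 kg) = 101.2 lb

101 lb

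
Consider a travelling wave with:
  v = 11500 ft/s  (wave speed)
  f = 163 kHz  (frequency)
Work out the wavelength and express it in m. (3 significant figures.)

Rearranging v = f·λ for λ: λ = v/f.
v = 11500 ft/s = 3505 m/s; f = 163 kHz = 1.630×10^5 Hz.
λ = 0.02150 m

0.0215 m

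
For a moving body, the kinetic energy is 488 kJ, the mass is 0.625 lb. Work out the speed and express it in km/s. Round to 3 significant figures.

1.86 km/s

Rearranging KE = ½mv² for v: v = √(2·KE/m).
KE = 488 kJ = 4.880×10^5 J; m = 0.625 lb = 0.2835 kg.
v = 1855 m/s
1855 m/s × (1 km/s / 1000 m/s) = 1.855 km/s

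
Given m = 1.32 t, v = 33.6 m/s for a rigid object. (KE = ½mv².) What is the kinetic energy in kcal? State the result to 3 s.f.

KE is given directly by: KE = ½mv².
m = 1.32 t = 1320 kg; v = 33.6 m/s.
KE = 7.451×10^5 J
7.451×10^5 J × (1 kcal / 4184 J) = 178.1 kcal

178 kcal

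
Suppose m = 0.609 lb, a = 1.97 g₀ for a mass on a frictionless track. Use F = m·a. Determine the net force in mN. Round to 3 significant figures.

F is given directly by: F = m·a.
m = 0.609 lb = 0.2762 kg; a = 1.97 g₀ = 19.32 m/s².
F = 5.337 N
5.337 N × (1 mN / 0.001000 N) = 5337 mN

5340 mN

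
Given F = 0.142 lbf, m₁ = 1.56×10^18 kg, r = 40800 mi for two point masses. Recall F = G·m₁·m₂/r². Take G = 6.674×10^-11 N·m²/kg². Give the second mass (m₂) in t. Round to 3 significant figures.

26200 t

From Newton's law of gravitation: m₂ = F·r²/(G·m₁).
F = 0.142 lbf = 0.6316 N; m₁ = 1.56×10^18 kg; r = 40800 mi = 6.566×10^7 m; G = 6.674×10^-11 N·m²/kg².
m₂ = 2.616×10^7 kg
2.616×10^7 kg × (1 t / 1000 kg) = 26157 t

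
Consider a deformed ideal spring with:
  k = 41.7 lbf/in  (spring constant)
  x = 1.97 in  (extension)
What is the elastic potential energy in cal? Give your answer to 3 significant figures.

2.19 cal

U is given directly by: U = ½kx².
k = 41.7 lbf/in = 7303 N/m; x = 1.97 in = 0.05004 m.
U = 9.142 J
9.142 J × (1 cal / 4.184 J) = 2.185 cal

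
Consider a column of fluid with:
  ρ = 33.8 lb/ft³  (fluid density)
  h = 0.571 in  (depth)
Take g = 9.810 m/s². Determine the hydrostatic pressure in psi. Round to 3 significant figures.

P is given directly by: P = ρgh.
ρ = 33.8 lb/ft³ = 541.4 kg/m³; h = 0.571 in = 0.01450 m; g = 9.810 m/s².
P = 77.03 Pa  (the unit combination reduces to kg/(m·s²) = Pa)
77.03 Pa × (1 psi / 6895 Pa) = 0.01117 psi

0.0112 psi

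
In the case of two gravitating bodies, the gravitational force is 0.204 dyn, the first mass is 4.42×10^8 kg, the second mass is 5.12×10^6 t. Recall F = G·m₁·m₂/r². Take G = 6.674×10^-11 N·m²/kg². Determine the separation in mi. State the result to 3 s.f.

5350 mi

Rearranging: r = √(G·m₁m₂/F).
F = 0.204 dyn = 2.040×10^-6 N; m₁ = 4.42×10^8 kg; m₂ = 5.12×10^6 t = 5.120×10^9 kg; G = 6.674×10^-11 N·m²/kg².
r = 8.604×10^6 m
8.604×10^6 m × (1 mi / 1609 m) = 5347 mi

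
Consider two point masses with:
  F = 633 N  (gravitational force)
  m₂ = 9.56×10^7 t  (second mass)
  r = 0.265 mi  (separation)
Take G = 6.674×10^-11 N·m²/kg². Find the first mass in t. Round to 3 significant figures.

18000 t

From Newton's law of gravitation: m₁ = F·r²/(G·m₂).
F = 633 N; m₂ = 9.56×10^7 t = 9.560×10^10 kg; r = 0.265 mi = 426.5 m; G = 6.674×10^-11 N·m²/kg².
m₁ = 1.804×10^7 kg
1.804×10^7 kg × (1 t / 1000 kg) = 18045 t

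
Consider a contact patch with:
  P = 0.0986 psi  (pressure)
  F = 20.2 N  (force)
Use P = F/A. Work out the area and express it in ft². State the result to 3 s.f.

Rearranging: A = F/P.
P = 0.0986 psi = 679.8 Pa; F = 20.2 N.
A = 0.02971 m²
0.02971 m² × (1 ft² / 0.09290 m²) = 0.3198 ft²

0.320 ft²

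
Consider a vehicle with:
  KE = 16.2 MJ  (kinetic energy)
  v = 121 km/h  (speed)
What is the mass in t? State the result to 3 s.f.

28.7 t

Solving KE = ½mv² for m: m = 2·KE/v².
KE = 16.2 MJ = 1.620×10^7 J; v = 121 km/h = 33.61 m/s.
m = 28680 kg
28680 kg × (1 t / 1000 kg) = 28.68 t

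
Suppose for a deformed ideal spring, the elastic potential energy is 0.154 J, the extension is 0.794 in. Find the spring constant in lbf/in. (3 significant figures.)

4.32 lbf/in

Rearranging: k = 2U/x².
U = 0.154 J; x = 0.794 in = 0.02017 m.
k = 757.3 N/m
757.3 N/m × (1 lbf/in / 175.1 N/m) = 4.324 lbf/in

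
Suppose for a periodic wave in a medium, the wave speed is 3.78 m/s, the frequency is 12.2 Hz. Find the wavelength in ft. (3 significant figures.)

1.02 ft

Solving v = f·λ for λ: λ = v/f.
v = 3.78 m/s; f = 12.2 Hz.
λ = 0.3098 m
0.3098 m × (1 ft / 0.3048 m) = 1.017 ft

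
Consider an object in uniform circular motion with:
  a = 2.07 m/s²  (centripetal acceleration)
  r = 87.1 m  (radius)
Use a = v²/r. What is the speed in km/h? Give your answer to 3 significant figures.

48.3 km/h

Solving a = v²/r for v: v = √(a·r).
a = 2.07 m/s²; r = 87.1 m.
v = 13.43 m/s
13.43 m/s × (1 km/h / 0.2778 m/s) = 48.34 km/h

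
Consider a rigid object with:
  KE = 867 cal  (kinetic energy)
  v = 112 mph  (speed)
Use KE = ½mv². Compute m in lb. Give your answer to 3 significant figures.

6.38 lb

Solving KE = ½mv² for m: m = 2·KE/v².
KE = 867 cal = 3628 J; v = 112 mph = 50.07 m/s.
m = 2.894 kg
2.894 kg × (1 lb / 0.4536 kg) = 6.380 lb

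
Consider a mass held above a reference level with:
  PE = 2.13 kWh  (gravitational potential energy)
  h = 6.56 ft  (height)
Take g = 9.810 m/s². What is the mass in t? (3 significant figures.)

391 t

Rearranging: m = PE/(g·h).
PE = 2.13 kWh = 7.668×10^6 J; h = 6.56 ft = 1.999 m; g = 9.810 m/s².
m = 3.909×10^5 kg
3.909×10^5 kg × (1 t / 1000 kg) = 390.9 t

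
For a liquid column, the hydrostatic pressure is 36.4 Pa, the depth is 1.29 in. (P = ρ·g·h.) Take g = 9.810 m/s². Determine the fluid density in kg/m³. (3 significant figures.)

113 kg/m³

Rearranging P = ρ·g·h for ρ: ρ = P/(g·h).
P = 36.4 Pa; h = 1.29 in = 0.03277 m; g = 9.810 m/s².
ρ = 113.2 kg/m³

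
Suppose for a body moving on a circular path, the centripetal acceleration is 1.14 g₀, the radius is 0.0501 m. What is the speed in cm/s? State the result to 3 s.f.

74.8 cm/s

Solving a = v²/r for v: v = √(a·r).
a = 1.14 g₀ = 11.18 m/s²; r = 0.0501 m.
v = 0.7484 m/s
0.7484 m/s × (1 cm/s / 0.01000 m/s) = 74.84 cm/s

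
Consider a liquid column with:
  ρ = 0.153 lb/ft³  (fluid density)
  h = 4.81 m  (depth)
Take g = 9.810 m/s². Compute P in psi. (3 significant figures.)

Directly: P = ρgh.
ρ = 0.153 lb/ft³ = 2.451 kg/m³; h = 4.81 m; g = 9.810 m/s².
P = 115.6 Pa
115.6 Pa × (1 psi / 6895 Pa) = 0.01677 psi

0.0168 psi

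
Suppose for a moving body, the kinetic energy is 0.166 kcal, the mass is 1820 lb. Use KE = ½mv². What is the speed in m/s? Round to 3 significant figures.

Rearranging: v = √(2·KE/m).
KE = 0.166 kcal = 694.5 J; m = 1820 lb = 825.5 kg.
v = 1.297 m/s

1.30 m/s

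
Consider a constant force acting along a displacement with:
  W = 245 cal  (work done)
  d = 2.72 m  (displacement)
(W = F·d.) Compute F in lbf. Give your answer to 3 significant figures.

84.7 lbf

Rearranging W = F·d for F: F = W/d.
W = 245 cal = 1025 J; d = 2.72 m.
F = 376.9 N  (the unit combination reduces to kg·m/s² = N)
376.9 N × (1 lbf / 4.448 N) = 84.72 lbf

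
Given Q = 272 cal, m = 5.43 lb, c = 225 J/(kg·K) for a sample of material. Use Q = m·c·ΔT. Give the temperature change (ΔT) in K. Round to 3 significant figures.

Rearranging Q = m·c·ΔT for ΔT: ΔT = Q/(m·c).
Q = 272 cal = 1138 J; m = 5.43 lb = 2.463 kg; c = 225 J/(kg·K).
ΔT = 2.054 K

2.05 K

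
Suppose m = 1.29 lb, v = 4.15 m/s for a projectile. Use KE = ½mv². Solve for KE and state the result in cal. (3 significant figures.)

1.20 cal

Directly: KE = ½mv².
m = 1.29 lb = 0.5851 kg; v = 4.15 m/s.
KE = 5.039 J
5.039 J × (1 cal / 4.184 J) = 1.204 cal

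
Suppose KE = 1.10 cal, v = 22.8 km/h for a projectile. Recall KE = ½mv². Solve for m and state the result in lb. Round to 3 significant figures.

Solving KE = ½mv² for m: m = 2·KE/v².
KE = 1.10 cal = 4.602 J; v = 22.8 km/h = 6.333 m/s.
m = 0.2295 kg
0.2295 kg × (1 lb / 0.4536 kg) = 0.5059 lb

0.506 lb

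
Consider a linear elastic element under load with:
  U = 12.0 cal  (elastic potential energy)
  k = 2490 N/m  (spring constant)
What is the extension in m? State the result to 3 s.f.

0.201 m

Rearranging U = ½k·x² for x: x = √(2U/k).
U = 12.0 cal = 50.21 J; k = 2490 N/m.
x = 0.2008 m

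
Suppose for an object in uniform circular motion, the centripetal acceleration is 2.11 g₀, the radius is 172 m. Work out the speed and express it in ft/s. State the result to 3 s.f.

Solving a = v²/r for v: v = √(a·r).
a = 2.11 g₀ = 20.69 m/s²; r = 172 m.
v = 59.66 m/s
59.66 m/s × (1 ft/s / 0.3048 m/s) = 195.7 ft/s

196 ft/s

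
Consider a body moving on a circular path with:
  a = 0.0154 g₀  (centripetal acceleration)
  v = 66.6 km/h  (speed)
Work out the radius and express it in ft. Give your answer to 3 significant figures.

7440 ft

Rearranging a = v²/r for r: r = v²/a.
a = 0.0154 g₀ = 0.1510 m/s²; v = 66.6 km/h = 18.50 m/s.
r = 2266 m
2266 m × (1 ft / 0.3048 m) = 7435 ft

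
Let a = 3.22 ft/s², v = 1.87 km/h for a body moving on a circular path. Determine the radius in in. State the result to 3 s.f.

10.8 in

Rearranging: r = v²/a.
a = 3.22 ft/s² = 0.9815 m/s²; v = 1.87 km/h = 0.5194 m/s.
r = 0.2749 m
0.2749 m × (1 in / 0.02540 m) = 10.82 in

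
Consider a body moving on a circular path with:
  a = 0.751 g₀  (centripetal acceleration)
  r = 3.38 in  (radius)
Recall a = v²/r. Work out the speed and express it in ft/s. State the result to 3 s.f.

Rearranging a = v²/r for v: v = √(a·r).
a = 0.751 g₀ = 7.365 m/s²; r = 3.38 in = 0.08585 m.
v = 0.7952 m/s
0.7952 m/s × (1 ft/s / 0.3048 m/s) = 2.609 ft/s

2.61 ft/s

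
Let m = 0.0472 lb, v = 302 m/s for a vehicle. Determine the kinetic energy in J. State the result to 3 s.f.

KE is given directly by: KE = ½mv².
m = 0.0472 lb = 0.02141 kg; v = 302 m/s.
KE = 976.3 J

976 J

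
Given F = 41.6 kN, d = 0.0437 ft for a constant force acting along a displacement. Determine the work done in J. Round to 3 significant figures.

554 J

Directly: W = F·d.
F = 41.6 kN = 41600 N; d = 0.0437 ft = 0.01332 m.
W = 554.1 J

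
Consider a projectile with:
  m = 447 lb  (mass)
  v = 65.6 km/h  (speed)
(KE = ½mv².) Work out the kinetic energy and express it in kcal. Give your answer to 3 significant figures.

8.05 kcal

KE is given directly by: KE = ½mv².
m = 447 lb = 202.8 kg; v = 65.6 km/h = 18.22 m/s.
KE = 33662 J
33662 J × (1 kcal / 4184 J) = 8.046 kcal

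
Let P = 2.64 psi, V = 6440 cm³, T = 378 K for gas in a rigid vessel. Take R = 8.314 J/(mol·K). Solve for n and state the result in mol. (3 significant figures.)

From the ideal-gas law: n = PV/(RT).
P = 2.64 psi = 18202 Pa; V = 6440 cm³ = 0.006440 m³; T = 378 K; R = 8.314 J/(mol·K).
n = 0.03730 mol

0.0373 mol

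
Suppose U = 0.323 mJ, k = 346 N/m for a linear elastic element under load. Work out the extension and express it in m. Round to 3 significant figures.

0.00137 m

Solving U = ½k·x² for x: x = √(2U/k).
U = 0.323 mJ = 3.230×10^-4 J; k = 346 N/m.
x = 0.001366 m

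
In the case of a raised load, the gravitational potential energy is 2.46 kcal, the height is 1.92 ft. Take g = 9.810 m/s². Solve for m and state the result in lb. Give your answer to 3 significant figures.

3950 lb

Rearranging: m = PE/(g·h).
PE = 2.46 kcal = 10293 J; h = 1.92 ft = 0.5852 m; g = 9.810 m/s².
m = 1793 kg
1793 kg × (1 lb / 0.4536 kg) = 3953 lb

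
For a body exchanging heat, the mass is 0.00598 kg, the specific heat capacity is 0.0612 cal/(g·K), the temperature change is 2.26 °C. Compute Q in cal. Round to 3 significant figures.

0.827 cal

Q is given directly by: Q = mcΔT.
m = 0.00598 kg; c = 0.0612 cal/(g·K) = 256.1 J/(kg·K); ΔT = 2.26 °C = 2.260 K.
Q = 3.461 J  (the unit combination reduces to kg·m²/s² = J)
3.461 J × (1 cal / 4.184 J) = 0.8271 cal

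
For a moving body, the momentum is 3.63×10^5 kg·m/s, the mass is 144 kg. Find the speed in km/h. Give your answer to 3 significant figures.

9080 km/h

Solving p = m·v for v: v = p/m.
p = 3.63×10^5 kg·m/s; m = 144 kg.
v = 2521 m/s
2521 m/s × (1 km/h / 0.2778 m/s) = 9075 km/h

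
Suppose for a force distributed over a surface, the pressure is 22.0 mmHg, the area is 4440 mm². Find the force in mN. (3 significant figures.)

13000 mN

Solving P = F/A for F: F = P·A.
P = 22.0 mmHg = 2933 Pa; A = 4440 mm² = 0.004440 m².
F = 13.02 N
13.02 N × (1 mN / 0.001000 N) = 13023 mN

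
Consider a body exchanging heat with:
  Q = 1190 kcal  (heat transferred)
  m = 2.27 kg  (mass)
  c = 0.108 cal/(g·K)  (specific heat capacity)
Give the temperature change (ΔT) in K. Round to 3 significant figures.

4850 K

Rearranging: ΔT = Q/(m·c).
Q = 1190 kcal = 4.979×10^6 J; m = 2.27 kg; c = 0.108 cal/(g·K) = 451.9 J/(kg·K).
ΔT = 4854 K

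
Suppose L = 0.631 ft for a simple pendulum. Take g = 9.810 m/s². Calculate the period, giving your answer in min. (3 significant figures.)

T is given directly by: T = 2π√(L/g).
L = 0.631 ft = 0.1923 m; g = 9.810 m/s².
T = 0.8798 s
0.8798 s × (1 min / 60.00 s) = 0.01466 min

0.0147 min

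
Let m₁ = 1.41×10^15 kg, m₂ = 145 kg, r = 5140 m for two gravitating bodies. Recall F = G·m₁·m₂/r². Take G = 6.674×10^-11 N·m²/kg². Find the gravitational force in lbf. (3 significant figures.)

F is given directly by: F = Gm₁m₂/r².
m₁ = 1.41×10^15 kg; m₂ = 145 kg; r = 5140 m; G = 6.674×10^-11 N·m²/kg².
F = 0.5165 N
0.5165 N × (1 lbf / 4.448 N) = 0.1161 lbf

0.116 lbf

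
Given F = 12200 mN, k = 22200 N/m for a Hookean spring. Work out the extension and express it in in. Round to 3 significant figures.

0.0216 in

From Hooke's law: x = F/k.
F = 12200 mN = 12.20 N; k = 22200 N/m.
x = 5.495×10^-4 m
5.495×10^-4 m × (1 in / 0.02540 m) = 0.02164 in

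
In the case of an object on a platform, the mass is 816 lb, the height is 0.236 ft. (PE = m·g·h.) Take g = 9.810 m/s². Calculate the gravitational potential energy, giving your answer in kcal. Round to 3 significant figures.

0.0624 kcal

Directly: PE = mgh.
m = 816 lb = 370.1 kg; h = 0.236 ft = 0.07193 m; g = 9.810 m/s².
PE = 261.2 J
261.2 J × (1 kcal / 4184 J) = 0.06243 kcal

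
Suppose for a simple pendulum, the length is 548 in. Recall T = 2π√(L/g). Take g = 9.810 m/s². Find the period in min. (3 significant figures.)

0.125 min

Directly: T = 2π√(L/g).
L = 548 in = 13.92 m; g = 9.810 m/s².
T = 7.484 s
7.484 s × (1 min / 60.00 s) = 0.1247 min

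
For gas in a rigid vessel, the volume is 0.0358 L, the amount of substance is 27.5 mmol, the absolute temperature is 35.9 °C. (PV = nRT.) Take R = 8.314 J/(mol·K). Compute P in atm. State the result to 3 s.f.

19.5 atm

Directly: P = nRT/V.
V = 0.0358 L = 3.580×10^-5 m³; n = 27.5 mmol = 0.02750 mol; T = 35.9 °C = 309.0 K; R = 8.314 J/(mol·K).
P = 1.974×10^6 Pa
1.974×10^6 Pa × (1 atm / 1.013×10^5 Pa) = 19.48 atm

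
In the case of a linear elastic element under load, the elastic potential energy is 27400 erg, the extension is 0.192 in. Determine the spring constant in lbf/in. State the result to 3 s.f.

1.32 lbf/in

Solving U = ½k·x² for k: k = 2U/x².
U = 27400 erg = 0.002740 J; x = 0.192 in = 0.004877 m.
k = 230.4 N/m
230.4 N/m × (1 lbf/in / 175.1 N/m) = 1.316 lbf/in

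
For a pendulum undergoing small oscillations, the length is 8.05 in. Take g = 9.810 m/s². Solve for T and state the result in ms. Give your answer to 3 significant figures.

Directly: T = 2π√(L/g).
L = 8.05 in = 0.2045 m; g = 9.810 m/s².
T = 0.9071 s
0.9071 s × (1 ms / 0.001000 s) = 907.1 ms

907 ms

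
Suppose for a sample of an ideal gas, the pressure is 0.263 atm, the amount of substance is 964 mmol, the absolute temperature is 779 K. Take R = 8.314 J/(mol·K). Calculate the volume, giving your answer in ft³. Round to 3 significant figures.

8.27 ft³

From the ideal-gas law: V = nRT/P.
P = 0.263 atm = 26648 Pa; n = 964 mmol = 0.9640 mol; T = 779 K; R = 8.314 J/(mol·K).
V = 0.2343 m³
0.2343 m³ × (1 ft³ / 0.02832 m³) = 8.274 ft³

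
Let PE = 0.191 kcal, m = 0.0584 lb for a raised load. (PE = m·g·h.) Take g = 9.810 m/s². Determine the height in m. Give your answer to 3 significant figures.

Rearranging: h = PE/(m·g).
PE = 0.191 kcal = 799.1 J; m = 0.0584 lb = 0.02649 kg; g = 9.810 m/s².
h = 3075 m

3080 m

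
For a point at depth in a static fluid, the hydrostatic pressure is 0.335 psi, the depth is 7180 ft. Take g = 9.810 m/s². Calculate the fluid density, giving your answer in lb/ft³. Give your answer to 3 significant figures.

Rearranging P = ρ·g·h for ρ: ρ = P/(g·h).
P = 0.335 psi = 2310 Pa; h = 7180 ft = 2188 m; g = 9.810 m/s².
ρ = 0.1076 kg/m³
0.1076 kg/m³ × (1 lb/ft³ / 16.02 kg/m³) = 0.006716 lb/ft³

0.00672 lb/ft³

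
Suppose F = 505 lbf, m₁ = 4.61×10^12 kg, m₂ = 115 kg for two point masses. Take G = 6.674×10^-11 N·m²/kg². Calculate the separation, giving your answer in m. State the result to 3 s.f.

3.97 m

Rearranging: r = √(G·m₁m₂/F).
F = 505 lbf = 2246 N; m₁ = 4.61×10^12 kg; m₂ = 115 kg; G = 6.674×10^-11 N·m²/kg².
r = 3.969 m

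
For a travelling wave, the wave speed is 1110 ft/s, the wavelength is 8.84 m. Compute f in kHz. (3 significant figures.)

Rearranging v = f·λ for f: f = v/λ.
v = 1110 ft/s = 338.3 m/s; λ = 8.84 m.
f = 38.27 Hz
38.27 Hz × (1 kHz / 1000 Hz) = 0.03827 kHz

0.0383 kHz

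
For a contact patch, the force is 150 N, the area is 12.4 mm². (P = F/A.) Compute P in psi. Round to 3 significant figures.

1750 psi

P is given directly by: P = F/A.
F = 150 N; A = 12.4 mm² = 1.240×10^-5 m².
P = 1.210×10^7 Pa
1.210×10^7 Pa × (1 psi / 6895 Pa) = 1754 psi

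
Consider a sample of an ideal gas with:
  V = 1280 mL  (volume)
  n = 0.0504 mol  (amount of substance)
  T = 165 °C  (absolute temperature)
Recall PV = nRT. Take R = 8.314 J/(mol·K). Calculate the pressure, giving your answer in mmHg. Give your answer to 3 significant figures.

From the ideal-gas law: P = nRT/V.
V = 1280 mL = 0.001280 m³; n = 0.0504 mol; T = 165 °C = 438.1 K; R = 8.314 J/(mol·K).
P = 1.434×10^5 Pa  (the unit combination reduces to kg/(m·s²) = Pa)
1.434×10^5 Pa × (1 mmHg / 133.3 Pa) = 1076 mmHg

1080 mmHg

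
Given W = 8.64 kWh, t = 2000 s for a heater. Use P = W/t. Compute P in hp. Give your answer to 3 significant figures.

Directly: P = W/t.
W = 8.64 kWh = 3.110×10^7 J; t = 2000 s.
P = 15552 W  (the unit combination reduces to kg·m²/s³ = W)
15552 W × (1 hp / 745.7 W) = 20.86 hp

20.9 hp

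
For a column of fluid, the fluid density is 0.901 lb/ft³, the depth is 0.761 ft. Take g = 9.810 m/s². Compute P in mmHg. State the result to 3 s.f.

0.246 mmHg

Directly: P = ρgh.
ρ = 0.901 lb/ft³ = 14.43 kg/m³; h = 0.761 ft = 0.2320 m; g = 9.810 m/s².
P = 32.84 Pa
32.84 Pa × (1 mmHg / 133.3 Pa) = 0.2463 mmHg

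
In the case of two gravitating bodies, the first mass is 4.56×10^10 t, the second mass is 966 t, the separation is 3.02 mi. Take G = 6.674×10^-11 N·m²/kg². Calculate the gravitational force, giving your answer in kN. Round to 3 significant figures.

From Newton's law of gravitation: F = Gm₁m₂/r².
m₁ = 4.56×10^10 t = 4.560×10^13 kg; m₂ = 966 t = 9.660×10^5 kg; r = 3.02 mi = 4860 m; G = 6.674×10^-11 N·m²/kg².
F = 124.5 N
124.5 N × (1 kN / 1000 N) = 0.1245 kN

0.124 kN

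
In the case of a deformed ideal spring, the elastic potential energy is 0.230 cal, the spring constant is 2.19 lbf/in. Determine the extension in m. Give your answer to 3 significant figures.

0.0708 m

Rearranging U = ½k·x² for x: x = √(2U/k).
U = 0.230 cal = 0.9623 J; k = 2.19 lbf/in = 383.5 N/m.
x = 0.07084 m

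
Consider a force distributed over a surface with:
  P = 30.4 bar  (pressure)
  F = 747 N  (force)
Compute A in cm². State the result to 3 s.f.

2.46 cm²

Solving P = F/A for A: A = F/P.
P = 30.4 bar = 3.040×10^6 Pa; F = 747 N.
A = 2.457×10^-4 m²
2.457×10^-4 m² × (1 cm² / 1.000×10^-4 m²) = 2.457 cm²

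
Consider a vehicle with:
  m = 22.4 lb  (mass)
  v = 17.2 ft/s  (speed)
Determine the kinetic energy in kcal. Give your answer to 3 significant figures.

KE is given directly by: KE = ½mv².
m = 22.4 lb = 10.16 kg; v = 17.2 ft/s = 5.243 m/s.
KE = 139.6 J
139.6 J × (1 kcal / 4184 J) = 0.03337 kcal

0.0334 kcal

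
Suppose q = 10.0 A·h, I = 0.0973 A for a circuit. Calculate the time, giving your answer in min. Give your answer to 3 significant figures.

Rearranging: t = q/I.
q = 10.0 A·h = 36000 C; I = 0.0973 A.
t = 3.700×10^5 s
3.700×10^5 s × (1 min / 60.00 s) = 6166 min

6170 min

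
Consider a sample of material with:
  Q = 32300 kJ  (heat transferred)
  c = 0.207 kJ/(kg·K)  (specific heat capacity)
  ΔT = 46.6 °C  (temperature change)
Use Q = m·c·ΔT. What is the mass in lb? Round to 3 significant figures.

Rearranging: m = Q/(c·ΔT).
Q = 32300 kJ = 3.230×10^7 J; c = 0.207 kJ/(kg·K) = 207.0 J/(kg·K); ΔT = 46.6 °C = 46.60 K.
m = 3348 kg
3348 kg × (1 lb / 0.4536 kg) = 7382 lb

7380 lb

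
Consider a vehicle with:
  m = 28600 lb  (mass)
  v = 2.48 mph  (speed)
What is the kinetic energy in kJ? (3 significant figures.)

7.97 kJ

Directly: KE = ½mv².
m = 28600 lb = 12973 kg; v = 2.48 mph = 1.109 m/s.
KE = 7973 J
7973 J × (1 kJ / 1000 J) = 7.973 kJ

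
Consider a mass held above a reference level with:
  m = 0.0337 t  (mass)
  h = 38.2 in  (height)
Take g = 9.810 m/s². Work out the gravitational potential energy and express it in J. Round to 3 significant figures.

Directly: PE = mgh.
m = 0.0337 t = 33.70 kg; h = 38.2 in = 0.9703 m; g = 9.810 m/s².
PE = 320.8 J

321 J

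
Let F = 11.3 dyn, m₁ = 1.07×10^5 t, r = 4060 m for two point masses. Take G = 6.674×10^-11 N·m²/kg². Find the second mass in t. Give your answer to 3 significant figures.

261 t

Rearranging: m₂ = F·r²/(G·m₁).
F = 11.3 dyn = 1.130×10^-4 N; m₁ = 1.07×10^5 t = 1.070×10^8 kg; r = 4060 m; G = 6.674×10^-11 N·m²/kg².
m₂ = 2.608×10^5 kg
2.608×10^5 kg × (1 t / 1000 kg) = 260.8 t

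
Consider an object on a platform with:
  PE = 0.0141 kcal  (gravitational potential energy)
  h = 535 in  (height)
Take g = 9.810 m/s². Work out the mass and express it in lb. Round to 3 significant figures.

Solving PE = m·g·h for m: m = PE/(g·h).
PE = 0.0141 kcal = 58.99 J; h = 535 in = 13.59 m; g = 9.810 m/s².
m = 0.4425 kg
0.4425 kg × (1 lb / 0.4536 kg) = 0.9756 lb

0.976 lb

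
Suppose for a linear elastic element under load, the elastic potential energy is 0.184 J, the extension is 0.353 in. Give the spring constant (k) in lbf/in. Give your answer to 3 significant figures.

Rearranging U = ½k·x² for k: k = 2U/x².
U = 0.184 J; x = 0.353 in = 0.008966 m.
k = 4578 N/m
4578 N/m × (1 lbf/in / 175.1 N/m) = 26.14 lbf/in

26.1 lbf/in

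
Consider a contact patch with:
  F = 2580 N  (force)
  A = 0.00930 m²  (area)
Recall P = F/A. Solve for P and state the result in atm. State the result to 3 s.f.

Directly: P = F/A.
F = 2580 N; A = 0.00930 m².
P = 2.774×10^5 Pa
2.774×10^5 Pa × (1 atm / 1.013×10^5 Pa) = 2.738 atm

2.74 atm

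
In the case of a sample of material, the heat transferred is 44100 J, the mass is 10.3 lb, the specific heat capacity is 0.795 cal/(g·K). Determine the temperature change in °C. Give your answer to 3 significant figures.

Rearranging: ΔT = Q/(m·c).
Q = 44100 J; m = 10.3 lb = 4.672 kg; c = 0.795 cal/(g·K) = 3326 J/(kg·K).
ΔT = 2.838 K
Since 1 °C = 1 K, 2.838 °C.

2.84 °C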